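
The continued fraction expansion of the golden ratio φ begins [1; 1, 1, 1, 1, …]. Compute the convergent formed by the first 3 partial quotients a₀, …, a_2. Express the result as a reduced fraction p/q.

a_0 = 1: 1/1
a_1 = 1: 2/1
a_2 = 1: 3/2

3/2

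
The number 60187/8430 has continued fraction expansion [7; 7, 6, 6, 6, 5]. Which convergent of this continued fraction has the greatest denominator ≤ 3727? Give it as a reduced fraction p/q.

11659/1633

a_0 = 7: 7/1  (≤ bound)
a_1 = 7: 50/7  (≤ bound)
a_2 = 6: 307/43  (≤ bound)
a_3 = 6: 1892/265  (≤ bound)
a_4 = 6: 11659/1633  (≤ bound)
a_5 = 5: 60187/8430  (> 3727, stop)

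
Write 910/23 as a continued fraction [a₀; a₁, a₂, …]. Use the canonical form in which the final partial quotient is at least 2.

⌊910/23⌋ = 39, remainder 13
⌊23/13⌋ = 1, remainder 10
⌊13/10⌋ = 1, remainder 3
⌊10/3⌋ = 3, remainder 1
⌊3/1⌋ = 3, remainder 0

[39; 1, 1, 3, 3]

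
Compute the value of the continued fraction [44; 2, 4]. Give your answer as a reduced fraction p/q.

400/9

a_0 = 44: 44/1
a_1 = 2: 89/2
a_2 = 4: 400/9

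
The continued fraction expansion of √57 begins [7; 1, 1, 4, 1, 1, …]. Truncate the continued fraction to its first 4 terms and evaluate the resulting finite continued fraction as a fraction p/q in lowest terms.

Start with 4.
1 + 1/(4/1) = 1 + 1/4 = 5/4
1 + 1/(5/4) = 1 + 4/5 = 9/5
7 + 1/(9/5) = 7 + 5/9 = 68/9

68/9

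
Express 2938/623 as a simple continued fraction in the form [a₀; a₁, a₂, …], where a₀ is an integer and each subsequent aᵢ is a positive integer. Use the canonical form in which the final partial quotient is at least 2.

[4; 1, 2, 1, 1, 12, 7]

Repeatedly divide and take the remainder:
⌊2938/623⌋ = 4, remainder 446
⌊623/446⌋ = 1, remainder 177
⌊446/177⌋ = 2, remainder 92
⌊177/92⌋ = 1, remainder 85
⌊92/85⌋ = 1, remainder 7
⌊85/7⌋ = 12, remainder 1
⌊7/1⌋ = 7, remainder 0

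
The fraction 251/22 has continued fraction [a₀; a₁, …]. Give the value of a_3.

4

Run the Euclidean algorithm, recording each quotient:
251 ÷ 22 → quotient 11, remainder 9
22 ÷ 9 → quotient 2, remainder 4
9 ÷ 4 → quotient 2, remainder 1
4 ÷ 1 → quotient 4, remainder 0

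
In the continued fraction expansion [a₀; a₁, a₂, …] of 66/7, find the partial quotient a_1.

⌊66/7⌋ = 9, remainder 3
⌊7/3⌋ = 2, remainder 1

2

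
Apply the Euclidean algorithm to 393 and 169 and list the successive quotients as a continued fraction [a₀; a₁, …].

Apply division with remainder until the remainder is 0:
393 = 2·169 + 55, so a_0 = 2
169 = 3·55 + 4, so a_1 = 3
55 = 13·4 + 3, so a_2 = 13
4 = 1·3 + 1, so a_3 = 1
3 = 3·1 + 0, so a_4 = 3

[2; 3, 13, 1, 3]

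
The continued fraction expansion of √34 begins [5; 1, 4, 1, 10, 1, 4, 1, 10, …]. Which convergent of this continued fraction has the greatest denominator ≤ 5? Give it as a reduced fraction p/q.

29/5

List convergents until the denominator exceeds the bound:
a_0 = 5: 5/1  (≤ bound)
a_1 = 1: 6/1  (≤ bound)
a_2 = 4: 29/5  (≤ bound)
a_3 = 1: 35/6  (> 5, stop)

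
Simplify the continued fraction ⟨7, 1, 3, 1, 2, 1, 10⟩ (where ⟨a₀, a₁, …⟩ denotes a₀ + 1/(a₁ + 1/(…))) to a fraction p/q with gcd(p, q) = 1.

Start with 10.
1 + 1/(10/1) = 1 + 1/10 = 11/10
2 + 1/(11/10) = 2 + 10/11 = 32/11
1 + 1/(32/11) = 1 + 11/32 = 43/32
3 + 1/(43/32) = 3 + 32/43 = 161/43
1 + 1/(161/43) = 1 + 43/161 = 204/161
7 + 1/(204/161) = 7 + 161/204 = 1589/204

1589/204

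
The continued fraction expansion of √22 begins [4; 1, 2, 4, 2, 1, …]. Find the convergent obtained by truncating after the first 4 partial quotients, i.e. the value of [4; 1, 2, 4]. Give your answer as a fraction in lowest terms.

61/13

Collapse the nested fraction from the inside out:
Start with 4.
2 + 1/(4/1) = 2 + 1/4 = 9/4
1 + 1/(9/4) = 1 + 4/9 = 13/9
4 + 1/(13/9) = 4 + 9/13 = 61/13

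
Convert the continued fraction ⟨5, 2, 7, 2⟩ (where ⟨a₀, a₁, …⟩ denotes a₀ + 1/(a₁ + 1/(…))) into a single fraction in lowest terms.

175/32

Start with 2.
7 + 1/(2/1) = 7 + 1/2 = 15/2
2 + 1/(15/2) = 2 + 2/15 = 32/15
5 + 1/(32/15) = 5 + 15/32 = 175/32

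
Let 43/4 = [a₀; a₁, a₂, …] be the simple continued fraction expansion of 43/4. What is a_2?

3

Apply division with remainder until the remainder is 0:
43 ÷ 4 → quotient 10, remainder 3
4 ÷ 3 → quotient 1, remainder 1
3 ÷ 1 → quotient 3, remainder 0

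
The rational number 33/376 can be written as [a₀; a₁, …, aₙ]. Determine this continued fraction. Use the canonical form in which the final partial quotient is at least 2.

[0; 11, 2, 1, 1, 6]

⌊33/376⌋ = 0, remainder 33
⌊376/33⌋ = 11, remainder 13
⌊33/13⌋ = 2, remainder 7
⌊13/7⌋ = 1, remainder 6
⌊7/6⌋ = 1, remainder 1
⌊6/1⌋ = 6, remainder 0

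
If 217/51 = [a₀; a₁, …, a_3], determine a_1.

3

217 = 4·51 + 13, so a_0 = 4
51 = 3·13 + 12, so a_1 = 3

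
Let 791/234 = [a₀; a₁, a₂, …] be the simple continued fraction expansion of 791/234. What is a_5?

Run the Euclidean algorithm, recording each quotient:
791 ÷ 234 → quotient 3, remainder 89
234 ÷ 89 → quotient 2, remainder 56
89 ÷ 56 → quotient 1, remainder 33
56 ÷ 33 → quotient 1, remainder 23
33 ÷ 23 → quotient 1, remainder 10
23 ÷ 10 → quotient 2, remainder 3

2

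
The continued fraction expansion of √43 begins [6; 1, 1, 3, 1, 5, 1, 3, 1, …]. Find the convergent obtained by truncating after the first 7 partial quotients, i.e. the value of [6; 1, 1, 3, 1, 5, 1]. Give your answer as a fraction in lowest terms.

400/61

Build up convergents one term at a time:
a_0 = 6: 6/1
a_1 = 1: 7/1
a_2 = 1: 13/2
a_3 = 3: 46/7
a_4 = 1: 59/9
a_5 = 5: 341/52
a_6 = 1: 400/61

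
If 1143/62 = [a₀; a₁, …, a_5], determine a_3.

2

⌊1143/62⌋ = 18, remainder 27
⌊62/27⌋ = 2, remainder 8
⌊27/8⌋ = 3, remainder 3
⌊8/3⌋ = 2, remainder 2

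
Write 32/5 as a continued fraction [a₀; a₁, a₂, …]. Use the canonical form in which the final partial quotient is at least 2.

[6; 2, 2]

Run the Euclidean algorithm, recording each quotient:
32 ÷ 5 → quotient 6, remainder 2
5 ÷ 2 → quotient 2, remainder 1
2 ÷ 1 → quotient 2, remainder 0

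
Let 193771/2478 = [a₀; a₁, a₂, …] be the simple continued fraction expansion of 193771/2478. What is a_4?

14

193771 = 78·2478 + 487, so a_0 = 78
2478 = 5·487 + 43, so a_1 = 5
487 = 11·43 + 14, so a_2 = 11
43 = 3·14 + 1, so a_3 = 3
14 = 14·1 + 0, so a_4 = 14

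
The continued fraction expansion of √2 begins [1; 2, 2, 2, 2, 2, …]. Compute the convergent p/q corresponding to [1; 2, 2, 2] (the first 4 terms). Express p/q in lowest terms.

17/12

Build up convergents one term at a time:
a_0 = 1: 1/1
a_1 = 2: 3/2
a_2 = 2: 7/5
a_3 = 2: 17/12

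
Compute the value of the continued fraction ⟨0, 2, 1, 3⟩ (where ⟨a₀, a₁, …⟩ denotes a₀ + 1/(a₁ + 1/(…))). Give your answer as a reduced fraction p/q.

4/11

a_0 = 0: 0/1
a_1 = 2: 1/2
a_2 = 1: 1/3
a_3 = 3: 4/11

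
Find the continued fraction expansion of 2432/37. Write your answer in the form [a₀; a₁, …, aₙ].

[65; 1, 2, 1, 2, 3]

Apply division with remainder until the remainder is 0:
2432 ÷ 37 → quotient 65, remainder 27
37 ÷ 27 → quotient 1, remainder 10
27 ÷ 10 → quotient 2, remainder 7
10 ÷ 7 → quotient 1, remainder 3
7 ÷ 3 → quotient 2, remainder 1
3 ÷ 1 → quotient 3, remainder 0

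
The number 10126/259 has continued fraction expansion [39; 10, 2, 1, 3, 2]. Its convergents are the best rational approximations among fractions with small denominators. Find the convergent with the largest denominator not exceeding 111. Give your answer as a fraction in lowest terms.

List convergents until the denominator exceeds the bound:
a_0 = 39: 39/1  (≤ bound)
a_1 = 10: 391/10  (≤ bound)
a_2 = 2: 821/21  (≤ bound)
a_3 = 1: 1212/31  (≤ bound)
a_4 = 3: 4457/114  (> 111, stop)

1212/31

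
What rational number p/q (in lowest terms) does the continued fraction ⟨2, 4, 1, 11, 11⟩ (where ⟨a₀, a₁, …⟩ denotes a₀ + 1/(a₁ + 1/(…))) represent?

a_0 = 2: 2/1
a_1 = 4: 9/4
a_2 = 1: 11/5
a_3 = 11: 130/59
a_4 = 11: 1441/654

1441/654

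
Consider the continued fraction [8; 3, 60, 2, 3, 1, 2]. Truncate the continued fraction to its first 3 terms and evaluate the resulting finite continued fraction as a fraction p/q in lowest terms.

1508/181

a_0 = 8: 8/1
a_1 = 3: 25/3
a_2 = 60: 1508/181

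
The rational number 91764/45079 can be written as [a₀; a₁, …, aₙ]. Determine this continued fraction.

[2; 28, 14, 2, 7, 2, 3]

Apply division with remainder until the remainder is 0:
91764 = 2·45079 + 1606, so a_0 = 2
45079 = 28·1606 + 111, so a_1 = 28
1606 = 14·111 + 52, so a_2 = 14
111 = 2·52 + 7, so a_3 = 2
52 = 7·7 + 3, so a_4 = 7
7 = 2·3 + 1, so a_5 = 2
3 = 3·1 + 0, so a_6 = 3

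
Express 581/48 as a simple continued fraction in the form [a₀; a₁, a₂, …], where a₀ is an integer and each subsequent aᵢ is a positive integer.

[12; 9, 1, 1, 2]

581 ÷ 48 → quotient 12, remainder 5
48 ÷ 5 → quotient 9, remainder 3
5 ÷ 3 → quotient 1, remainder 2
3 ÷ 2 → quotient 1, remainder 1
2 ÷ 1 → quotient 2, remainder 0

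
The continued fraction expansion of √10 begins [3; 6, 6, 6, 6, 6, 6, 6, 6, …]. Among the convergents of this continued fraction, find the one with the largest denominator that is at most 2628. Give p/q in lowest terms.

4443/1405

List convergents until the denominator exceeds the bound:
a_0 = 3: 3/1  (≤ bound)
a_1 = 6: 19/6  (≤ bound)
a_2 = 6: 117/37  (≤ bound)
a_3 = 6: 721/228  (≤ bound)
a_4 = 6: 4443/1405  (≤ bound)
a_5 = 6: 27379/8658  (> 2628, stop)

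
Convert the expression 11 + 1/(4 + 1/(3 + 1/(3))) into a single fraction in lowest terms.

483/43

a_0 = 11: 11/1
a_1 = 4: 45/4
a_2 = 3: 146/13
a_3 = 3: 483/43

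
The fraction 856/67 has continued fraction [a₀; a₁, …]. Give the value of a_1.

856 = 12·67 + 52, so a_0 = 12
67 = 1·52 + 15, so a_1 = 1

1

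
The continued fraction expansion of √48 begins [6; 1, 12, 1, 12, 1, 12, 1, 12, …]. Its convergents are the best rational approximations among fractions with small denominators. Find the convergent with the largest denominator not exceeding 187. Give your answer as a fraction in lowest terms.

a_0 = 6: 6/1  (≤ bound)
a_1 = 1: 7/1  (≤ bound)
a_2 = 12: 90/13  (≤ bound)
a_3 = 1: 97/14  (≤ bound)
a_4 = 12: 1254/181  (≤ bound)
a_5 = 1: 1351/195  (> 187, stop)

1254/181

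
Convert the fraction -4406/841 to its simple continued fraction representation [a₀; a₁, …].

Apply division with remainder until the remainder is 0:
-4406 ÷ 841 → quotient -6, remainder 640
841 ÷ 640 → quotient 1, remainder 201
640 ÷ 201 → quotient 3, remainder 37
201 ÷ 37 → quotient 5, remainder 16
37 ÷ 16 → quotient 2, remainder 5
16 ÷ 5 → quotient 3, remainder 1
5 ÷ 1 → quotient 5, remainder 0

[-6; 1, 3, 5, 2, 3, 5]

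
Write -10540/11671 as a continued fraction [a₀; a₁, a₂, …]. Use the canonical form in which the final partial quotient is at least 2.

⌊-10540/11671⌋ = -1, remainder 1131
⌊11671/1131⌋ = 10, remainder 361
⌊1131/361⌋ = 3, remainder 48
⌊361/48⌋ = 7, remainder 25
⌊48/25⌋ = 1, remainder 23
⌊25/23⌋ = 1, remainder 2
⌊23/2⌋ = 11, remainder 1
⌊2/1⌋ = 2, remainder 0

[-1; 10, 3, 7, 1, 1, 11, 2]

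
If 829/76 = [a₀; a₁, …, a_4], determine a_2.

9

Repeatedly divide and take the remainder:
829 ÷ 76 → quotient 10, remainder 69
76 ÷ 69 → quotient 1, remainder 7
69 ÷ 7 → quotient 9, remainder 6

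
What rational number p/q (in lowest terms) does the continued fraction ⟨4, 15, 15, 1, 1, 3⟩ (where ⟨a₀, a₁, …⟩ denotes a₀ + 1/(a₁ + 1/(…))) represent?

6677/1642

Use the convergent recurrence hₖ = aₖ·hₖ₋₁ + hₖ₋₂ (and likewise for the denominators kₖ):
a_0 = 4: 4/1
a_1 = 15: 61/15
a_2 = 15: 919/226
a_3 = 1: 980/241
a_4 = 1: 1899/467
a_5 = 3: 6677/1642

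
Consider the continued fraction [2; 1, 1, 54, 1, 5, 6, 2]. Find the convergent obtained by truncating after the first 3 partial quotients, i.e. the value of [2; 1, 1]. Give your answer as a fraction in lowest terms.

5/2

Build up convergents one term at a time:
a_0 = 2: 2/1
a_1 = 1: 3/1
a_2 = 1: 5/2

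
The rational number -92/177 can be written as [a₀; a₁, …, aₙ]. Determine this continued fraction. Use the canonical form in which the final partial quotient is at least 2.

[-1; 2, 12, 7]

-92 = -1·177 + 85, so a_0 = -1
177 = 2·85 + 7, so a_1 = 2
85 = 12·7 + 1, so a_2 = 12
7 = 7·1 + 0, so a_3 = 7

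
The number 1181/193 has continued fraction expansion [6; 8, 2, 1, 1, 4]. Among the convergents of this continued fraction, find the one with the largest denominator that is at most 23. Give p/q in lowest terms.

104/17

List convergents until the denominator exceeds the bound:
a_0 = 6: 6/1  (≤ bound)
a_1 = 8: 49/8  (≤ bound)
a_2 = 2: 104/17  (≤ bound)
a_3 = 1: 153/25  (> 23, stop)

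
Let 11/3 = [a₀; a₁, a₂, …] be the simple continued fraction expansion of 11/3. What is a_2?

2

11 = 3·3 + 2, so a_0 = 3
3 = 1·2 + 1, so a_1 = 1
2 = 2·1 + 0, so a_2 = 2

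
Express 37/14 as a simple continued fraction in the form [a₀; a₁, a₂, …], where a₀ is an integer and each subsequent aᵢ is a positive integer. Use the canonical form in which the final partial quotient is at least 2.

[2; 1, 1, 1, 4]

Apply division with remainder until the remainder is 0:
37 = 2·14 + 9, so a_0 = 2
14 = 1·9 + 5, so a_1 = 1
9 = 1·5 + 4, so a_2 = 1
5 = 1·4 + 1, so a_3 = 1
4 = 4·1 + 0, so a_4 = 4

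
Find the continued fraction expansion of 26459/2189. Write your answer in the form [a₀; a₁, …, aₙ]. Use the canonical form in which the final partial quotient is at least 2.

Repeatedly divide and take the remainder:
26459 = 12·2189 + 191, so a_0 = 12
2189 = 11·191 + 88, so a_1 = 11
191 = 2·88 + 15, so a_2 = 2
88 = 5·15 + 13, so a_3 = 5
15 = 1·13 + 2, so a_4 = 1
13 = 6·2 + 1, so a_5 = 6
2 = 2·1 + 0, so a_6 = 2

[12; 11, 2, 5, 1, 6, 2]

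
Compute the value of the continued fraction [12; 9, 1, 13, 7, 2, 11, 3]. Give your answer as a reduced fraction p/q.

Start with 3.
11 + 1/(3/1) = 11 + 1/3 = 34/3
2 + 1/(34/3) = 2 + 3/34 = 71/34
7 + 1/(71/34) = 7 + 34/71 = 531/71
13 + 1/(531/71) = 13 + 71/531 = 6974/531
1 + 1/(6974/531) = 1 + 531/6974 = 7505/6974
9 + 1/(7505/6974) = 9 + 6974/7505 = 74519/7505
12 + 1/(74519/7505) = 12 + 7505/74519 = 901733/74519

901733/74519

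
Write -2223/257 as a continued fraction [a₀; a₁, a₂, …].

-2223 ÷ 257 → quotient -9, remainder 90
257 ÷ 90 → quotient 2, remainder 77
90 ÷ 77 → quotient 1, remainder 13
77 ÷ 13 → quotient 5, remainder 12
13 ÷ 12 → quotient 1, remainder 1
12 ÷ 1 → quotient 12, remainder 0

[-9; 2, 1, 5, 1, 12]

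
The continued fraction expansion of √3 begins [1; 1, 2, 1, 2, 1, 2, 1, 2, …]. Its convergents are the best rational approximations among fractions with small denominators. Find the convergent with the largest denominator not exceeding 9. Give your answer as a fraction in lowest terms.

7/4

List convergents until the denominator exceeds the bound:
a_0 = 1: 1/1  (≤ bound)
a_1 = 1: 2/1  (≤ bound)
a_2 = 2: 5/3  (≤ bound)
a_3 = 1: 7/4  (≤ bound)
a_4 = 2: 19/11  (> 9, stop)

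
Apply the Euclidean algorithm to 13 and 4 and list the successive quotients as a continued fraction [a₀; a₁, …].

[3; 4]

Repeatedly divide and take the remainder:
13 = 3·4 + 1, so a_0 = 3
4 = 4·1 + 0, so a_1 = 4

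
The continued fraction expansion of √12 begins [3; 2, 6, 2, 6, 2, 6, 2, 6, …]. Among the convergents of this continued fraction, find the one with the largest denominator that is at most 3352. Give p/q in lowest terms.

List convergents until the denominator exceeds the bound:
a_0 = 3: 3/1  (≤ bound)
a_1 = 2: 7/2  (≤ bound)
a_2 = 6: 45/13  (≤ bound)
a_3 = 2: 97/28  (≤ bound)
a_4 = 6: 627/181  (≤ bound)
a_5 = 2: 1351/390  (≤ bound)
a_6 = 6: 8733/2521  (≤ bound)
a_7 = 2: 18817/5432  (> 3352, stop)

8733/2521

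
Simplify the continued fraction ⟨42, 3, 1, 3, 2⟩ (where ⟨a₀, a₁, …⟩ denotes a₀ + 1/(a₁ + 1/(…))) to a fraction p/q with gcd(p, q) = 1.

1437/34

Starting at the tail and folding back:
Start with 2.
3 + 1/(2/1) = 3 + 1/2 = 7/2
1 + 1/(7/2) = 1 + 2/7 = 9/7
3 + 1/(9/7) = 3 + 7/9 = 34/9
42 + 1/(34/9) = 42 + 9/34 = 1437/34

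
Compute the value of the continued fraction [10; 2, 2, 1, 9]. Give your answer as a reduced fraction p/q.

709/68

Collapse the nested fraction from the inside out:
Start with 9.
1 + 1/(9/1) = 1 + 1/9 = 10/9
2 + 1/(10/9) = 2 + 9/10 = 29/10
2 + 1/(29/10) = 2 + 10/29 = 68/29
10 + 1/(68/29) = 10 + 29/68 = 709/68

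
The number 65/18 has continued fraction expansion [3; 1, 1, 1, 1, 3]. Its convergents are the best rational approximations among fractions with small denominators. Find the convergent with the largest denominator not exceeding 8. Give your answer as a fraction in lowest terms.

List convergents until the denominator exceeds the bound:
a_0 = 3: 3/1  (≤ bound)
a_1 = 1: 4/1  (≤ bound)
a_2 = 1: 7/2  (≤ bound)
a_3 = 1: 11/3  (≤ bound)
a_4 = 1: 18/5  (≤ bound)
a_5 = 3: 65/18  (> 8, stop)

18/5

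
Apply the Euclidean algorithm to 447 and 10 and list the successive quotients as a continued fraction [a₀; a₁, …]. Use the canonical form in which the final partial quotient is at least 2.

⌊447/10⌋ = 44, remainder 7
⌊10/7⌋ = 1, remainder 3
⌊7/3⌋ = 2, remainder 1
⌊3/1⌋ = 3, remainder 0

[44; 1, 2, 3]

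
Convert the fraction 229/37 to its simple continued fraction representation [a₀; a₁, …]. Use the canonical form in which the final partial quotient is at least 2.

⌊229/37⌋ = 6, remainder 7
⌊37/7⌋ = 5, remainder 2
⌊7/2⌋ = 3, remainder 1
⌊2/1⌋ = 2, remainder 0

[6; 5, 3, 2]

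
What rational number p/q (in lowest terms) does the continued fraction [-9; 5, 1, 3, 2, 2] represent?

-1121/127

Start with 2.
2 + 1/(2/1) = 2 + 1/2 = 5/2
3 + 1/(5/2) = 3 + 2/5 = 17/5
1 + 1/(17/5) = 1 + 5/17 = 22/17
5 + 1/(22/17) = 5 + 17/22 = 127/22
-9 + 1/(127/22) = -9 + 22/127 = -1121/127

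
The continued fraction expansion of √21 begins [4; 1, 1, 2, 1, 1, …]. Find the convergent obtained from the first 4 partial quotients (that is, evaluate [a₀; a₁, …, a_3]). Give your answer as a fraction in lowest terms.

Collapse the nested fraction from the inside out:
Start with 2.
1 + 1/(2/1) = 1 + 1/2 = 3/2
1 + 1/(3/2) = 1 + 2/3 = 5/3
4 + 1/(5/3) = 4 + 3/5 = 23/5

23/5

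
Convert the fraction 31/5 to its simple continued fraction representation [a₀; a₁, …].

[6; 5]

31 = 6·5 + 1, so a_0 = 6
5 = 5·1 + 0, so a_1 = 5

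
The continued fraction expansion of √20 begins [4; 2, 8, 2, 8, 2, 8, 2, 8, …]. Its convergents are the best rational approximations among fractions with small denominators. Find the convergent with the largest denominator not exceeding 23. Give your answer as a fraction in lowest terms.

a_0 = 4: 4/1  (≤ bound)
a_1 = 2: 9/2  (≤ bound)
a_2 = 8: 76/17  (≤ bound)
a_3 = 2: 161/36  (> 23, stop)

76/17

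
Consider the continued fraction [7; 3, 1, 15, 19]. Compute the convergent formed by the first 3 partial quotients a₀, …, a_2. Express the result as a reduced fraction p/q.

29/4

a_0 = 7: 7/1
a_1 = 3: 22/3
a_2 = 1: 29/4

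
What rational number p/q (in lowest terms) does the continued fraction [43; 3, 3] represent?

433/10

a_0 = 43: 43/1
a_1 = 3: 130/3
a_2 = 3: 433/10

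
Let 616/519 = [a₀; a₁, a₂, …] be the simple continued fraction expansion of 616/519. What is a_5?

Run the Euclidean algorithm, recording each quotient:
⌊616/519⌋ = 1, remainder 97
⌊519/97⌋ = 5, remainder 34
⌊97/34⌋ = 2, remainder 29
⌊34/29⌋ = 1, remainder 5
⌊29/5⌋ = 5, remainder 4
⌊5/4⌋ = 1, remainder 1

1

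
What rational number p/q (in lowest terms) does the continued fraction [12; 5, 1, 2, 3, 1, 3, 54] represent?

Collapse the nested fraction from the inside out:
Start with 54.
3 + 1/(54/1) = 3 + 1/54 = 163/54
1 + 1/(163/54) = 1 + 54/163 = 217/163
3 + 1/(217/163) = 3 + 163/217 = 814/217
2 + 1/(814/217) = 2 + 217/814 = 1845/814
1 + 1/(1845/814) = 1 + 814/1845 = 2659/1845
5 + 1/(2659/1845) = 5 + 1845/2659 = 15140/2659
12 + 1/(15140/2659) = 12 + 2659/15140 = 184339/15140

184339/15140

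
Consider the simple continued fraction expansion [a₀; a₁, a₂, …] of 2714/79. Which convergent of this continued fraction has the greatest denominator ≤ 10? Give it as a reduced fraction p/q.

a_0 = 34: 34/1  (≤ bound)
a_1 = 2: 69/2  (≤ bound)
a_2 = 1: 103/3  (≤ bound)
a_3 = 4: 481/14  (> 10, stop)

103/3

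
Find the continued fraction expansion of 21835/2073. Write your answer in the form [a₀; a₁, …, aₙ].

Repeatedly divide and take the remainder:
21835 = 10·2073 + 1105, so a_0 = 10
2073 = 1·1105 + 968, so a_1 = 1
1105 = 1·968 + 137, so a_2 = 1
968 = 7·137 + 9, so a_3 = 7
137 = 15·9 + 2, so a_4 = 15
9 = 4·2 + 1, so a_5 = 4
2 = 2·1 + 0, so a_6 = 2

[10; 1, 1, 7, 15, 4, 2]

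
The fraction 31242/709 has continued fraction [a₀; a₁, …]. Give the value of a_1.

15

31242 ÷ 709 → quotient 44, remainder 46
709 ÷ 46 → quotient 15, remainder 19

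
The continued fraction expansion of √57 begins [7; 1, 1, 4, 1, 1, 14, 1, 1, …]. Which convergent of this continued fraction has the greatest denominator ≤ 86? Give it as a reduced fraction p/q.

a_0 = 7: 7/1  (≤ bound)
a_1 = 1: 8/1  (≤ bound)
a_2 = 1: 15/2  (≤ bound)
a_3 = 4: 68/9  (≤ bound)
a_4 = 1: 83/11  (≤ bound)
a_5 = 1: 151/20  (≤ bound)
a_6 = 14: 2197/291  (> 86, stop)

151/20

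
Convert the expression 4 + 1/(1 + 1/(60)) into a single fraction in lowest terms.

Build up convergents one term at a time:
a_0 = 4: 4/1
a_1 = 1: 5/1
a_2 = 60: 304/61

304/61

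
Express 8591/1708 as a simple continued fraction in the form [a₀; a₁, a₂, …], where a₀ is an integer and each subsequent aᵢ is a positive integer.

8591 ÷ 1708 → quotient 5, remainder 51
1708 ÷ 51 → quotient 33, remainder 25
51 ÷ 25 → quotient 2, remainder 1
25 ÷ 1 → quotient 25, remainder 0

[5; 33, 2, 25]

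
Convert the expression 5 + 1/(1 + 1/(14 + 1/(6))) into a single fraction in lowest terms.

Work from the innermost term outward:
Start with 6.
14 + 1/(6/1) = 14 + 1/6 = 85/6
1 + 1/(85/6) = 1 + 6/85 = 91/85
5 + 1/(91/85) = 5 + 85/91 = 540/91

540/91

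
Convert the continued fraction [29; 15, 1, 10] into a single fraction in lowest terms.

5086/175

a_0 = 29: 29/1
a_1 = 15: 436/15
a_2 = 1: 465/16
a_3 = 10: 5086/175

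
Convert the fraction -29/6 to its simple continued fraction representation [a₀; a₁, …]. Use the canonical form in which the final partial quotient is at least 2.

[-5; 6]

⌊-29/6⌋ = -5, remainder 1
⌊6/1⌋ = 6, remainder 0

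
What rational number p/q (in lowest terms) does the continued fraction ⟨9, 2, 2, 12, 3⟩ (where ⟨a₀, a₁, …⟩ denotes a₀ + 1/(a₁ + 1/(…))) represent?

Use the convergent recurrence hₖ = aₖ·hₖ₋₁ + hₖ₋₂ (and likewise for the denominators kₖ):
a_0 = 9: 9/1
a_1 = 2: 19/2
a_2 = 2: 47/5
a_3 = 12: 583/62
a_4 = 3: 1796/191

1796/191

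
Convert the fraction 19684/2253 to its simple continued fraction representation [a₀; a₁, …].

Run the Euclidean algorithm, recording each quotient:
19684 ÷ 2253 → quotient 8, remainder 1660
2253 ÷ 1660 → quotient 1, remainder 593
1660 ÷ 593 → quotient 2, remainder 474
593 ÷ 474 → quotient 1, remainder 119
474 ÷ 119 → quotient 3, remainder 117
119 ÷ 117 → quotient 1, remainder 2
117 ÷ 2 → quotient 58, remainder 1
2 ÷ 1 → quotient 2, remainder 0

[8; 1, 2, 1, 3, 1, 58, 2]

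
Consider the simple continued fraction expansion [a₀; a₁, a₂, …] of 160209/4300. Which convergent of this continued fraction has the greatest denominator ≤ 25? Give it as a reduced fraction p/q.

a_0 = 37: 37/1  (≤ bound)
a_1 = 3: 112/3  (≤ bound)
a_2 = 1: 149/4  (≤ bound)
a_3 = 7: 1155/31  (> 25, stop)

149/4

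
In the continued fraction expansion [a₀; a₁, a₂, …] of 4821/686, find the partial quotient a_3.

2

Apply division with remainder until the remainder is 0:
4821 = 7·686 + 19, so a_0 = 7
686 = 36·19 + 2, so a_1 = 36
19 = 9·2 + 1, so a_2 = 9
2 = 2·1 + 0, so a_3 = 2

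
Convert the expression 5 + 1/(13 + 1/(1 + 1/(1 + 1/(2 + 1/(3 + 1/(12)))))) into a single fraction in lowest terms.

14409/2840

a_0 = 5: 5/1
a_1 = 13: 66/13
a_2 = 1: 71/14
a_3 = 1: 137/27
a_4 = 2: 345/68
a_5 = 3: 1172/231
a_6 = 12: 14409/2840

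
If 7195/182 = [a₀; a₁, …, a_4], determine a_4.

12

7195 ÷ 182 → quotient 39, remainder 97
182 ÷ 97 → quotient 1, remainder 85
97 ÷ 85 → quotient 1, remainder 12
85 ÷ 12 → quotient 7, remainder 1
12 ÷ 1 → quotient 12, remainder 0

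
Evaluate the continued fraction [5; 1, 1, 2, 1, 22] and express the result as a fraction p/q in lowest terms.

886/159

Compute successive convergents:
a_0 = 5: 5/1
a_1 = 1: 6/1
a_2 = 1: 11/2
a_3 = 2: 28/5
a_4 = 1: 39/7
a_5 = 22: 886/159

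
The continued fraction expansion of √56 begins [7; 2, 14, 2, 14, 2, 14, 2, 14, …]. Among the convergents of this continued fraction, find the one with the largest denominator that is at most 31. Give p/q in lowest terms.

217/29

List convergents until the denominator exceeds the bound:
a_0 = 7: 7/1  (≤ bound)
a_1 = 2: 15/2  (≤ bound)
a_2 = 14: 217/29  (≤ bound)
a_3 = 2: 449/60  (> 31, stop)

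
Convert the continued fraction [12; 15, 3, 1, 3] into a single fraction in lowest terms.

a_0 = 12: 12/1
a_1 = 15: 181/15
a_2 = 3: 555/46
a_3 = 1: 736/61
a_4 = 3: 2763/229

2763/229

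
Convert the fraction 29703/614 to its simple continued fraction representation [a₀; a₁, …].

29703 = 48·614 + 231, so a_0 = 48
614 = 2·231 + 152, so a_1 = 2
231 = 1·152 + 79, so a_2 = 1
152 = 1·79 + 73, so a_3 = 1
79 = 1·73 + 6, so a_4 = 1
73 = 12·6 + 1, so a_5 = 12
6 = 6·1 + 0, so a_6 = 6

[48; 2, 1, 1, 1, 12, 6]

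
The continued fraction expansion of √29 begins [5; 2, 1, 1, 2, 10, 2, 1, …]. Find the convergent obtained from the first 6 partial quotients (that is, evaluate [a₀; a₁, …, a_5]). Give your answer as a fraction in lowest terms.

727/135

Start with 10.
2 + 1/(10/1) = 2 + 1/10 = 21/10
1 + 1/(21/10) = 1 + 10/21 = 31/21
1 + 1/(31/21) = 1 + 21/31 = 52/31
2 + 1/(52/31) = 2 + 31/52 = 135/52
5 + 1/(135/52) = 5 + 52/135 = 727/135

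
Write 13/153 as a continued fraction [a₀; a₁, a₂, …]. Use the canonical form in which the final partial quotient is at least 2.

Run the Euclidean algorithm, recording each quotient:
13 = 0·153 + 13, so a_0 = 0
153 = 11·13 + 10, so a_1 = 11
13 = 1·10 + 3, so a_2 = 1
10 = 3·3 + 1, so a_3 = 3
3 = 3·1 + 0, so a_4 = 3

[0; 11, 1, 3, 3]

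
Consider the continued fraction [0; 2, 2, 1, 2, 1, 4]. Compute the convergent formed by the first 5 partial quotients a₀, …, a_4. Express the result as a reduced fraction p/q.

Compute successive convergents:
a_0 = 0: 0/1
a_1 = 2: 1/2
a_2 = 2: 2/5
a_3 = 1: 3/7
a_4 = 2: 8/19

8/19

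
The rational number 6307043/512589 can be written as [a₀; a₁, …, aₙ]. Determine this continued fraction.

6307043 = 12·512589 + 155975, so a_0 = 12
512589 = 3·155975 + 44664, so a_1 = 3
155975 = 3·44664 + 21983, so a_2 = 3
44664 = 2·21983 + 698, so a_3 = 2
21983 = 31·698 + 345, so a_4 = 31
698 = 2·345 + 8, so a_5 = 2
345 = 43·8 + 1, so a_6 = 43
8 = 8·1 + 0, so a_7 = 8

[12; 3, 3, 2, 31, 2, 43, 8]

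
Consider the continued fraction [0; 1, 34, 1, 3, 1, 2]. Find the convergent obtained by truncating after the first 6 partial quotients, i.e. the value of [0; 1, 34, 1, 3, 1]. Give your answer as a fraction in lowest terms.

Start with 1.
3 + 1/(1/1) = 3 + 1/1 = 4/1
1 + 1/(4/1) = 1 + 1/4 = 5/4
34 + 1/(5/4) = 34 + 4/5 = 174/5
1 + 1/(174/5) = 1 + 5/174 = 179/174
0 + 1/(179/174) = 0 + 174/179 = 174/179

174/179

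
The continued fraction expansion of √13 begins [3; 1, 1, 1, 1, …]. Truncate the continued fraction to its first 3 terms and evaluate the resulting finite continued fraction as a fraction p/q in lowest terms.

7/2

Start with 1.
1 + 1/(1/1) = 1 + 1/1 = 2/1
3 + 1/(2/1) = 3 + 1/2 = 7/2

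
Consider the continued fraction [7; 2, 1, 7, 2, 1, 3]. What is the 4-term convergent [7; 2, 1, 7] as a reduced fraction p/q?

Start with 7.
1 + 1/(7/1) = 1 + 1/7 = 8/7
2 + 1/(8/7) = 2 + 7/8 = 23/8
7 + 1/(23/8) = 7 + 8/23 = 169/23

169/23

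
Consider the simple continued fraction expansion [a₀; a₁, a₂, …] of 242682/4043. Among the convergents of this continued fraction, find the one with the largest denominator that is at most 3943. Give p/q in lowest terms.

26171/436

a_0 = 60: 60/1  (≤ bound)
a_1 = 39: 2341/39  (≤ bound)
a_2 = 1: 2401/40  (≤ bound)
a_3 = 1: 4742/79  (≤ bound)
a_4 = 1: 7143/119  (≤ bound)
a_5 = 3: 26171/436  (≤ bound)
a_6 = 9: 242682/4043  (> 3943, stop)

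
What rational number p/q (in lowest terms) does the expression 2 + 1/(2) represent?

a_0 = 2: 2/1
a_1 = 2: 5/2

5/2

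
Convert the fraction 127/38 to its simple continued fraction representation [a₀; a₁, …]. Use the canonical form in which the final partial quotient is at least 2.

127 ÷ 38 → quotient 3, remainder 13
38 ÷ 13 → quotient 2, remainder 12
13 ÷ 12 → quotient 1, remainder 1
12 ÷ 1 → quotient 12, remainder 0

[3; 2, 1, 12]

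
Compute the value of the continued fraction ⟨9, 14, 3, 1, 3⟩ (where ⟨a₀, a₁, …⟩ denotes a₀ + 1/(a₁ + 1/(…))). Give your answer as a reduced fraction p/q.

Start with 3.
1 + 1/(3/1) = 1 + 1/3 = 4/3
3 + 1/(4/3) = 3 + 3/4 = 15/4
14 + 1/(15/4) = 14 + 4/15 = 214/15
9 + 1/(214/15) = 9 + 15/214 = 1941/214

1941/214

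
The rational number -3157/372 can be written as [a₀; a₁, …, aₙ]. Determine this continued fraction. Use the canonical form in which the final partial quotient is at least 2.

-3157 ÷ 372 → quotient -9, remainder 191
372 ÷ 191 → quotient 1, remainder 181
191 ÷ 181 → quotient 1, remainder 10
181 ÷ 10 → quotient 18, remainder 1
10 ÷ 1 → quotient 10, remainder 0

[-9; 1, 1, 18, 10]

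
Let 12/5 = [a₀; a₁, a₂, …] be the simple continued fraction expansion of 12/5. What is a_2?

2

⌊12/5⌋ = 2, remainder 2
⌊5/2⌋ = 2, remainder 1
⌊2/1⌋ = 2, remainder 0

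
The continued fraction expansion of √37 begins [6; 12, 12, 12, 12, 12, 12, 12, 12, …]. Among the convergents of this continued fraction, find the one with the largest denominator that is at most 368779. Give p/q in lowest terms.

1555849/255780

List convergents until the denominator exceeds the bound:
a_0 = 6: 6/1  (≤ bound)
a_1 = 12: 73/12  (≤ bound)
a_2 = 12: 882/145  (≤ bound)
a_3 = 12: 10657/1752  (≤ bound)
a_4 = 12: 128766/21169  (≤ bound)
a_5 = 12: 1555849/255780  (≤ bound)
a_6 = 12: 18798954/3090529  (> 368779, stop)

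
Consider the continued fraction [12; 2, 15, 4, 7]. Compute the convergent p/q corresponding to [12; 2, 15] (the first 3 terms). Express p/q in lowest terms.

387/31

a_0 = 12: 12/1
a_1 = 2: 25/2
a_2 = 15: 387/31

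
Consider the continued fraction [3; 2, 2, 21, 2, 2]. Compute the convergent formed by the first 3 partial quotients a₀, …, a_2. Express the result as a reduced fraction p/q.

17/5

a_0 = 3: 3/1
a_1 = 2: 7/2
a_2 = 2: 17/5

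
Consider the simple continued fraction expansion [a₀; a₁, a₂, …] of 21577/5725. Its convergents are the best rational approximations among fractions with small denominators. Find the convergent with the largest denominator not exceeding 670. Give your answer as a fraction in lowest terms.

a_0 = 3: 3/1  (≤ bound)
a_1 = 1: 4/1  (≤ bound)
a_2 = 3: 15/4  (≤ bound)
a_3 = 3: 49/13  (≤ bound)
a_4 = 18: 897/238  (≤ bound)
a_5 = 24: 21577/5725  (> 670, stop)

897/238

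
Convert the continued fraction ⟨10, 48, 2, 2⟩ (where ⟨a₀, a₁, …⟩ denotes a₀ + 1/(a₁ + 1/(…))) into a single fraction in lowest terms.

2425/242

Start with 2.
2 + 1/(2/1) = 2 + 1/2 = 5/2
48 + 1/(5/2) = 48 + 2/5 = 242/5
10 + 1/(242/5) = 10 + 5/242 = 2425/242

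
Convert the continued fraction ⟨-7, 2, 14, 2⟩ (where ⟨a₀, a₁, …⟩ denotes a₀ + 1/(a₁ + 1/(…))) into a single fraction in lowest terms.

-391/60

Compute successive convergents:
a_0 = -7: -7/1
a_1 = 2: -13/2
a_2 = 14: -189/29
a_3 = 2: -391/60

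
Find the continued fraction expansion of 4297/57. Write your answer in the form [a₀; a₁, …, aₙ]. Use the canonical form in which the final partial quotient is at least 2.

[75; 2, 1, 1, 2, 4]

4297 ÷ 57 → quotient 75, remainder 22
57 ÷ 22 → quotient 2, remainder 13
22 ÷ 13 → quotient 1, remainder 9
13 ÷ 9 → quotient 1, remainder 4
9 ÷ 4 → quotient 2, remainder 1
4 ÷ 1 → quotient 4, remainder 0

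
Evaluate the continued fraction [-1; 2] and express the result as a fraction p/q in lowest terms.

-1/2

Start with 2.
-1 + 1/(2/1) = -1 + 1/2 = -1/2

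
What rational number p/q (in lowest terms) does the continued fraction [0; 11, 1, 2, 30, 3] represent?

276/3221

Work from the innermost term outward:
Start with 3.
30 + 1/(3/1) = 30 + 1/3 = 91/3
2 + 1/(91/3) = 2 + 3/91 = 185/91
1 + 1/(185/91) = 1 + 91/185 = 276/185
11 + 1/(276/185) = 11 + 185/276 = 3221/276
0 + 1/(3221/276) = 0 + 276/3221 = 276/3221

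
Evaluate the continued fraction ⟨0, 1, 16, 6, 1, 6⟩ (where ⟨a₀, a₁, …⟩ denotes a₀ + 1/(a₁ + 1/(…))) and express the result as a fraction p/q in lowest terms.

Compute successive convergents:
a_0 = 0: 0/1
a_1 = 1: 1/1
a_2 = 16: 16/17
a_3 = 6: 97/103
a_4 = 1: 113/120
a_5 = 6: 775/823

775/823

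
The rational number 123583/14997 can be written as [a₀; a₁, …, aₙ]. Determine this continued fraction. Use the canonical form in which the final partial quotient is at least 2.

[8; 4, 6, 2, 1, 18, 3, 3]

Apply division with remainder until the remainder is 0:
123583 ÷ 14997 → quotient 8, remainder 3607
14997 ÷ 3607 → quotient 4, remainder 569
3607 ÷ 569 → quotient 6, remainder 193
569 ÷ 193 → quotient 2, remainder 183
193 ÷ 183 → quotient 1, remainder 10
183 ÷ 10 → quotient 18, remainder 3
10 ÷ 3 → quotient 3, remainder 1
3 ÷ 1 → quotient 3, remainder 0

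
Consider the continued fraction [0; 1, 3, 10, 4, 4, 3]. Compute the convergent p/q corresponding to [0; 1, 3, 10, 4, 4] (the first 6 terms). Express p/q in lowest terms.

Build up convergents one term at a time:
a_0 = 0: 0/1
a_1 = 1: 1/1
a_2 = 3: 3/4
a_3 = 10: 31/41
a_4 = 4: 127/168
a_5 = 4: 539/713

539/713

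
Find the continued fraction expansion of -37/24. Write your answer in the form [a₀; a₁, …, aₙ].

[-2; 2, 5, 2]

Apply division with remainder until the remainder is 0:
⌊-37/24⌋ = -2, remainder 11
⌊24/11⌋ = 2, remainder 2
⌊11/2⌋ = 5, remainder 1
⌊2/1⌋ = 2, remainder 0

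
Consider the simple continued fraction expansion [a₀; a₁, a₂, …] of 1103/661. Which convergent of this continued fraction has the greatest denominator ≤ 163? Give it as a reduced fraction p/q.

a_0 = 1: 1/1  (≤ bound)
a_1 = 1: 2/1  (≤ bound)
a_2 = 2: 5/3  (≤ bound)
a_3 = 54: 272/163  (≤ bound)
a_4 = 1: 277/166  (> 163, stop)

272/163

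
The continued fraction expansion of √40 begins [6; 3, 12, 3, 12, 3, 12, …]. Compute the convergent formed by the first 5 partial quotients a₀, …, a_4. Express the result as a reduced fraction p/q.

8886/1405

Start with 12.
3 + 1/(12/1) = 3 + 1/12 = 37/12
12 + 1/(37/12) = 12 + 12/37 = 456/37
3 + 1/(456/37) = 3 + 37/456 = 1405/456
6 + 1/(1405/456) = 6 + 456/1405 = 8886/1405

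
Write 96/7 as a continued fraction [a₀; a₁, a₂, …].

[13; 1, 2, 2]

⌊96/7⌋ = 13, remainder 5
⌊7/5⌋ = 1, remainder 2
⌊5/2⌋ = 2, remainder 1
⌊2/1⌋ = 2, remainder 0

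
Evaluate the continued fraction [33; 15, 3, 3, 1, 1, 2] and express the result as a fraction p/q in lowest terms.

29858/903

a_0 = 33: 33/1
a_1 = 15: 496/15
a_2 = 3: 1521/46
a_3 = 3: 5059/153
a_4 = 1: 6580/199
a_5 = 1: 11639/352
a_6 = 2: 29858/903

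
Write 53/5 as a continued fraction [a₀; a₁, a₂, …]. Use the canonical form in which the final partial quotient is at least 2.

[10; 1, 1, 2]

⌊53/5⌋ = 10, remainder 3
⌊5/3⌋ = 1, remainder 2
⌊3/2⌋ = 1, remainder 1
⌊2/1⌋ = 2, remainder 0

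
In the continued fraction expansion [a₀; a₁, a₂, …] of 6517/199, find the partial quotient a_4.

49

6517 = 32·199 + 149, so a_0 = 32
199 = 1·149 + 50, so a_1 = 1
149 = 2·50 + 49, so a_2 = 2
50 = 1·49 + 1, so a_3 = 1
49 = 49·1 + 0, so a_4 = 49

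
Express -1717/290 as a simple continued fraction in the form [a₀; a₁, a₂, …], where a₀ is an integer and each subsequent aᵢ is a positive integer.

[-6; 12, 1, 1, 1, 1, 4]

Repeatedly divide and take the remainder:
⌊-1717/290⌋ = -6, remainder 23
⌊290/23⌋ = 12, remainder 14
⌊23/14⌋ = 1, remainder 9
⌊14/9⌋ = 1, remainder 5
⌊9/5⌋ = 1, remainder 4
⌊5/4⌋ = 1, remainder 1
⌊4/1⌋ = 4, remainder 0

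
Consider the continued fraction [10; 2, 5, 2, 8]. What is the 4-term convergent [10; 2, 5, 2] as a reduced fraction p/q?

251/24

a_0 = 10: 10/1
a_1 = 2: 21/2
a_2 = 5: 115/11
a_3 = 2: 251/24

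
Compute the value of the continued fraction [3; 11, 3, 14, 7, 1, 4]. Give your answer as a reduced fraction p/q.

59181/19163

Work from the innermost term outward:
Start with 4.
1 + 1/(4/1) = 1 + 1/4 = 5/4
7 + 1/(5/4) = 7 + 4/5 = 39/5
14 + 1/(39/5) = 14 + 5/39 = 551/39
3 + 1/(551/39) = 3 + 39/551 = 1692/551
11 + 1/(1692/551) = 11 + 551/1692 = 19163/1692
3 + 1/(19163/1692) = 3 + 1692/19163 = 59181/19163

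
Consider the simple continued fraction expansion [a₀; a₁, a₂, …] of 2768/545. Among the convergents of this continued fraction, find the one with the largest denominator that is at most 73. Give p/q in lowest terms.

193/38

a_0 = 5: 5/1  (≤ bound)
a_1 = 12: 61/12  (≤ bound)
a_2 = 1: 66/13  (≤ bound)
a_3 = 2: 193/38  (≤ bound)
a_4 = 14: 2768/545  (> 73, stop)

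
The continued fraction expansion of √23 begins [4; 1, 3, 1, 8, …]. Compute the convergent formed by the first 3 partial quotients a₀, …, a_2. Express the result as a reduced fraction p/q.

19/4

Start with 3.
1 + 1/(3/1) = 1 + 1/3 = 4/3
4 + 1/(4/3) = 4 + 3/4 = 19/4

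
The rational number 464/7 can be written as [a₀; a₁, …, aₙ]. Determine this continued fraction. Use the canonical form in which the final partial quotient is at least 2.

[66; 3, 2]

464 ÷ 7 → quotient 66, remainder 2
7 ÷ 2 → quotient 3, remainder 1
2 ÷ 1 → quotient 2, remainder 0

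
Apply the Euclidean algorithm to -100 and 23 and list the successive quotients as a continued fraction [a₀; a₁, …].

Run the Euclidean algorithm, recording each quotient:
-100 ÷ 23 → quotient -5, remainder 15
23 ÷ 15 → quotient 1, remainder 8
15 ÷ 8 → quotient 1, remainder 7
8 ÷ 7 → quotient 1, remainder 1
7 ÷ 1 → quotient 7, remainder 0

[-5; 1, 1, 1, 7]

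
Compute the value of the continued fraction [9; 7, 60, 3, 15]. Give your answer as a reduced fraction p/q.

178014/19471

Use the convergent recurrence hₖ = aₖ·hₖ₋₁ + hₖ₋₂ (and likewise for the denominators kₖ):
a_0 = 9: 9/1
a_1 = 7: 64/7
a_2 = 60: 3849/421
a_3 = 3: 11611/1270
a_4 = 15: 178014/19471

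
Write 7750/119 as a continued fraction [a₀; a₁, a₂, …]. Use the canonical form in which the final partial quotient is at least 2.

[65; 7, 1, 14]

7750 = 65·119 + 15, so a_0 = 65
119 = 7·15 + 14, so a_1 = 7
15 = 1·14 + 1, so a_2 = 1
14 = 14·1 + 0, so a_3 = 14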